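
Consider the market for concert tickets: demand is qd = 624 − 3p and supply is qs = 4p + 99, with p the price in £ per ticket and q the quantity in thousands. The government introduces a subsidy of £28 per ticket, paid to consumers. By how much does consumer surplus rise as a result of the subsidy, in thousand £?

Without the subsidy, 624 − 3p = 4p + 99 gives 7p = 525, so p* = £75 and q* = 399.
With a per-unit subsidy paid to consumers, each effectively pays p − 28, so demand becomes qd = 624 − 3(p − 28).
Solving gives q = 447 with consumers paying £59 and producers receiving £87 (the £28 wedge).
ΔCS is the trapezoid between Q = 447 and Q = 399 of height £16: ½ · (399 + 447) · 16 = £6768.

Consumer surplus rises by £6768 thousand.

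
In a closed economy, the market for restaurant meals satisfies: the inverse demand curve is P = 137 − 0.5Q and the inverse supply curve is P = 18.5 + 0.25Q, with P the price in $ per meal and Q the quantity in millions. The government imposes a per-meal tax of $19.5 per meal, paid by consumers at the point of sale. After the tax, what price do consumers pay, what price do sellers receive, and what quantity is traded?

Rewrite in direct form: Qd = 274 − 2P and Qs = 4P − 74.
Before the tax: set 274 − 2P = 4P − 74 → P* = $58, Q* = 158.
With the tax collected from consumers, demand (in seller-price terms) shifts: Qd = 274 − 2(P + 19.5).
New equilibrium: consumers pay $71, sellers receive $51.5, Q = 132. (Wedge: Pb − Ps = 19.5.)
The less price-elastic side of the market bears the larger share of a per-unit tax.

Consumers pay $71; sellers receive $51.5; quantity = 132.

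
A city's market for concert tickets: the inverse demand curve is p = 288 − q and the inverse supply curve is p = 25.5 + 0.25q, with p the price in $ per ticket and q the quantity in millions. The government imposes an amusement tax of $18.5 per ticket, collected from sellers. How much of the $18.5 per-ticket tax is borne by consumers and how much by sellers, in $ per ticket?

Inverting to q(p) form: qd = 288 − p; qs = 4p − 102.
Without the tax, 288 − p = 4p − 102 gives 5p = 390, so p* = $78 and q* = 210.
With the tax collected from sellers, supply shifts: qs = 4(p − 18.5) − 102.
New equilibrium: consumers pay $92.8, sellers receive $74.3, q = 195.2. (Wedge: pb − ps = 18.5.)
Burden on consumers: $14.8; on sellers: $3.7. (They sum to $18.5.)
The less price-elastic side of the market bears the larger share of a per-unit tax.

Consumers bear $14.8 per ticket; sellers bear $3.7 per ticket.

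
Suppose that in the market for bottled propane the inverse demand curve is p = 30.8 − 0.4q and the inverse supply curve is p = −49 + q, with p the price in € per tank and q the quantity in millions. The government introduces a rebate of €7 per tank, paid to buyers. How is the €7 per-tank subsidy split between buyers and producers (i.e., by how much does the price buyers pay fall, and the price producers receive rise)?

Rewrite in direct form: qd = 77 − 2.5p and qs = p + 49.
Without the subsidy, 77 − 2.5p = p + 49 gives 3.5p = 28, so p* = €8 and q* = 57.
With a per-unit subsidy paid to buyers, each effectively pays p − 7, so demand becomes qd = 77 − 2.5(p − 7).
New equilibrium: buyers pay €6, producers receive €13, q = 62. (Wedge: pb − ps = −7.)
Gain to buyers: €2; to producers: €5. (They sum to €7.)

Buyers gain €2 per tank; producers gain €5 per tank.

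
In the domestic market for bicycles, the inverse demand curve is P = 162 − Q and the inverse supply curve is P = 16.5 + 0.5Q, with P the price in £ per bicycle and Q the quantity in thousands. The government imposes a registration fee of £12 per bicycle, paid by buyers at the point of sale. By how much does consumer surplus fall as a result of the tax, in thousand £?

Consumer surplus falls by £744 thousand.

Inverting to Q(P) form: Qd = 162 − P; Qs = 2P − 33.
Before the tax: set 162 − P = 2P − 33 → P* = £65, Q* = 97.
With the tax collected from buyers, demand (in seller-price terms) shifts: Qd = 162 − (P + 12).
Solving gives Q = 89 with buyers paying £73 and suppliers receiving £61 (the £12 wedge).
ΔCS is the trapezoid between Q = 89 and Q = 97 of height £8: ½ · (97 + 89) · 8 = £744.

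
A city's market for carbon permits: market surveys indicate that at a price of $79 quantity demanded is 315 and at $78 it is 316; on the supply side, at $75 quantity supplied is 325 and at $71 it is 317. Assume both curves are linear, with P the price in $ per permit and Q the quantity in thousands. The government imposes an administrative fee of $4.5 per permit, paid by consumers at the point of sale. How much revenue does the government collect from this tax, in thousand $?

Tax revenue = $1431 thousand.

Demand slope: (316 − 315)/(78 − 79) = -1, so Qd = 394 − P.
Supply slope: (317 − 325)/(71 − 75) = 2, so Qs = 2P + 175.
Before the tax: set 394 − P = 2P + 175 → P* = $73, Q* = 321.
With the tax collected from consumers, demand (in seller-price terms) shifts: Qd = 394 − (P + 4.5).
Solving gives Q = 318 with consumers paying $76 and producers receiving $71.5 (the $4.5 wedge).
Revenue = t · Q = 4.5 · 318 = $1431.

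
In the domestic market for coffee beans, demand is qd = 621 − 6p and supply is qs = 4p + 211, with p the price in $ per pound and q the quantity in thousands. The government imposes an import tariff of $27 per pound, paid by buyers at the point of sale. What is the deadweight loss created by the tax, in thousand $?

Before the tax: set 621 − 6p = 4p + 211 → p* = $41, q* = 375.
With the tax collected from buyers, demand (in seller-price terms) shifts: qd = 621 − 6(p + 27).
Solving gives q = 310.2 with buyers paying $51.8 and suppliers receiving $24.8 (the $27 wedge).
Quantity falls by |ΔQ| = |375 − 310.2| = 64.8.
DWL = ½ · t · |ΔQ| = ½ · 27 · 64.8 = $874.8.

Deadweight loss = $874.8 thousand.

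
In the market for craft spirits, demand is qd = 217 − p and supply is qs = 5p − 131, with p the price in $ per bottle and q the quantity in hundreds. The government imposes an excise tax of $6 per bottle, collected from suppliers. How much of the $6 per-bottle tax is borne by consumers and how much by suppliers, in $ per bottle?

Consumers bear $5 per bottle; suppliers bear $1 per bottle.

Before the tax: set 217 − p = 5p − 131 → p* = $58, q* = 159.
With the tax collected from suppliers, supply shifts: qs = 5(p − 6) − 131.
New equilibrium: consumers pay $63, suppliers receive $57, q = 154. (Wedge: pb − ps = 6.)
Burden on consumers: $5; on suppliers: $1. (They sum to $6.)
The less price-elastic side of the market bears the larger share of a per-unit tax.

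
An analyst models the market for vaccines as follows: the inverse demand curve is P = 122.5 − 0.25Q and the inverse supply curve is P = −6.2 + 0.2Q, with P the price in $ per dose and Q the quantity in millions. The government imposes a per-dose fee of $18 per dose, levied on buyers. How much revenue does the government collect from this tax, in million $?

Inverting to Q(P) form: Qd = 490 − 4P; Qs = 5P + 31.
Before the tax: set 490 − 4P = 5P + 31 → P* = $51, Q* = 286.
With the tax collected from buyers, demand (in seller-price terms) shifts: Qd = 490 − 4(P + 18).
Solving gives Q = 246 with buyers paying $61 and producers receiving $43 (the $18 wedge).
Revenue = t · Q = 18 · 246 = $4428.

Tax revenue = $4428 million.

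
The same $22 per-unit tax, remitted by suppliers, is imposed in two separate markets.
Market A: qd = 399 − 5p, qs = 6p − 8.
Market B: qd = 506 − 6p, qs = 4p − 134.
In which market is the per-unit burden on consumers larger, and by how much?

Market A, by $3.2.

Market A: pre-tax p* = $37, q* = 214; post-tax q = 154; per-unit burden on consumers = $12.
Market B: pre-tax p* = $64, q* = 122; post-tax q = 69.2; per-unit burden on consumers = $8.8.
Difference: $12 vs $8.8 → market A is larger by $3.2.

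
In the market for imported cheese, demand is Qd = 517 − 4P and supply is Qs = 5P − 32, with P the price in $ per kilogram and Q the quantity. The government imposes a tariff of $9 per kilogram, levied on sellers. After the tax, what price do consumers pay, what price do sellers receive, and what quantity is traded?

Without the tax, 517 − 4P = 5P − 32 gives 9P = 549, so P* = $61 and Q* = 273.
With the tax collected from sellers, supply shifts: Qs = 5(P − 9) − 32.
New equilibrium: consumers pay $66, sellers receive $57, Q = 253. (Wedge: Pb − Ps = 9.)

Consumers pay $66; sellers receive $57; quantity = 253.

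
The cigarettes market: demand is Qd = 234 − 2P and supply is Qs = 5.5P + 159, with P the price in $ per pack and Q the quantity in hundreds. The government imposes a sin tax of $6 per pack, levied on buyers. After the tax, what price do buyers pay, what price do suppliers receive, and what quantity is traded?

Buyers pay $14.4; suppliers receive $8.4; quantity = 205.2.

Before the tax: set 234 − 2P = 5.5P + 159 → P* = $10, Q* = 214.
With the tax collected from buyers, demand (in seller-price terms) shifts: Qd = 234 − 2(P + 6).
New equilibrium: buyers pay $14.4, suppliers receive $8.4, Q = 205.2. (Wedge: Pb − Ps = 6.)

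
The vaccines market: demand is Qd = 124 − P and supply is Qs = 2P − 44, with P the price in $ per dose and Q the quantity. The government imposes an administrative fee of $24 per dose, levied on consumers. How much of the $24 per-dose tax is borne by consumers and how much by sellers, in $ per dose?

Consumers bear $16 per dose; sellers bear $8 per dose.

Without the tax, 124 − P = 2P − 44 gives 3P = 168, so P* = $56 and Q* = 68.
With the tax collected from consumers, demand (in seller-price terms) shifts: Qd = 124 − (P + 24).
New equilibrium: consumers pay $72, sellers receive $48, Q = 52. (Wedge: Pb − Ps = 24.)
Burden on consumers: $16; on sellers: $8. (They sum to $24.)
The less price-elastic side of the market bears the larger share of a per-unit tax.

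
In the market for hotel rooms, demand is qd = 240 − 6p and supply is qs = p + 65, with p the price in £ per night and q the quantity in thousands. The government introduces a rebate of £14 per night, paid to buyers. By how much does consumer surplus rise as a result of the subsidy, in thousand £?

Without the subsidy, 240 − 6p = p + 65 gives 7p = 175, so p* = £25 and q* = 90.
With a per-unit subsidy paid to buyers, each effectively pays p − 14, so demand becomes qd = 240 − 6(p − 14).
Solving gives q = 102 with buyers paying £23 and suppliers receiving £37 (the £14 wedge).
ΔCS is the trapezoid between Q = 102 and Q = 90 of height £2: ½ · (90 + 102) · 2 = £192.

Consumer surplus rises by £192 thousand.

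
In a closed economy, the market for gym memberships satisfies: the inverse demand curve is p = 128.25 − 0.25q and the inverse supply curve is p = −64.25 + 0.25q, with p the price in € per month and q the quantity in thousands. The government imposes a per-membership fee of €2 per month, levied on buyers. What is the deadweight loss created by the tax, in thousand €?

Deadweight loss = €4 thousand.

Rewrite in direct form: qd = 513 − 4p and qs = 4p + 257.
Before the tax: set 513 − 4p = 4p + 257 → p* = €32, q* = 385.
With the tax collected from buyers, demand (in seller-price terms) shifts: qd = 513 − 4(p + 2).
New equilibrium: buyers pay €33, producers receive €31, q = 381. (Wedge: pb − ps = 2.)
Quantity falls by |ΔQ| = |385 − 381| = 4.
DWL = ½ · t · |ΔQ| = ½ · 2 · 4 = €4.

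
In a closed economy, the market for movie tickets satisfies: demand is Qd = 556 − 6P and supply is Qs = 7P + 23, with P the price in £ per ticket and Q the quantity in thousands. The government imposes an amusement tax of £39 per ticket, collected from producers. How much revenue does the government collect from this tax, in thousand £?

Tax revenue = £7176 thousand.

Before the tax: set 556 − 6P = 7P + 23 → P* = £41, Q* = 310.
With the tax collected from producers, supply shifts: Qs = 7(P − 39) + 23.
Solving gives Q = 184 with consumers paying £62 and producers receiving £23 (the £39 wedge).
Revenue = t · Q = 39 · 184 = £7176.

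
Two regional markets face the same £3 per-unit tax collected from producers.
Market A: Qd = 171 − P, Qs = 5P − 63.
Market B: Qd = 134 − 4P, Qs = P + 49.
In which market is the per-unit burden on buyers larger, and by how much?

Market A, by £1.9.

Market A: pre-tax P* = £39, Q* = 132; post-tax Q = 129.5; per-unit burden on buyers = £2.5.
Market B: pre-tax P* = £17, Q* = 66; post-tax Q = 63.6; per-unit burden on buyers = £0.6.
Difference: £2.5 vs £0.6 → market A is larger by £1.9.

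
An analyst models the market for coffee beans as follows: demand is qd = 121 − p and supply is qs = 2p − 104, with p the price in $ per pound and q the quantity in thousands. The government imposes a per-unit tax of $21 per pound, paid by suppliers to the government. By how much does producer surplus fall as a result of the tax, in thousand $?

Before the tax: set 121 − p = 2p − 104 → p* = $75, q* = 46.
With the tax collected from suppliers, supply shifts: qs = 2(p − 21) − 104.
New equilibrium: buyers pay $89, suppliers receive $68, q = 32. (Wedge: pb − ps = 21.)
ΔPS is the trapezoid between Q = 32 and Q = 46 of height $7: ½ · (46 + 32) · 7 = $273.

Producer surplus falls by $273 thousand.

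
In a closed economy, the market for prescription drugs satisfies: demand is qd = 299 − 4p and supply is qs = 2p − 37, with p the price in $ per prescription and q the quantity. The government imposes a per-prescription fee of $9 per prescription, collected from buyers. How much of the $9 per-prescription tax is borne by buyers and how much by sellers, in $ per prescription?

Before the tax: set 299 − 4p = 2p − 37 → p* = $56, q* = 75.
With the tax collected from buyers, demand (in seller-price terms) shifts: qd = 299 − 4(p + 9).
New equilibrium: buyers pay $59, sellers receive $50, q = 63. (Wedge: pb − ps = 9.)
Burden on buyers: $3; on sellers: $6. (They sum to $9.)
The less price-elastic side of the market bears the larger share of a per-unit tax.

Buyers bear $3 per prescription; sellers bear $6 per prescription.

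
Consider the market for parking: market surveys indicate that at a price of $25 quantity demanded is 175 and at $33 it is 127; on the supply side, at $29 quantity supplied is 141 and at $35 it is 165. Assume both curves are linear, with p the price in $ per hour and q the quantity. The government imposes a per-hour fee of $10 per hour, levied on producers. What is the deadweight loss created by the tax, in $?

Demand slope: (127 − 175)/(33 − 25) = -6, so qd = 325 − 6p.
Supply slope: (165 − 141)/(35 − 29) = 4, so qs = 4p + 25.
Before the tax: set 325 − 6p = 4p + 25 → p* = $30, q* = 145.
With the tax collected from producers, supply shifts: qs = 4(p − 10) + 25.
New equilibrium: buyers pay $34, producers receive $24, q = 121. (Wedge: pb − ps = 10.)
Quantity falls by |ΔQ| = |145 − 121| = 24.
DWL = ½ · t · |ΔQ| = ½ · 10 · 24 = $120.

Deadweight loss = $120.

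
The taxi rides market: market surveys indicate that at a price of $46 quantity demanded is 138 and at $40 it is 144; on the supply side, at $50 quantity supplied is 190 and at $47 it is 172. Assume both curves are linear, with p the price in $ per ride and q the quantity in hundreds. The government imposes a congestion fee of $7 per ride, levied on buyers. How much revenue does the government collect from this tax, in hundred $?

Tax revenue = $952 hundred.

Demand slope: (144 − 138)/(40 − 46) = -1, so qd = 184 − p.
Supply slope: (172 − 190)/(47 − 50) = 6, so qs = 6p − 110.
Before the tax: set 184 − p = 6p − 110 → p* = $42, q* = 142.
With the tax collected from buyers, demand (in seller-price terms) shifts: qd = 184 − (p + 7).
New equilibrium: buyers pay $48, producers receive $41, q = 136. (Wedge: pb − ps = 7.)
Revenue = t · Q = 7 · 136 = $952.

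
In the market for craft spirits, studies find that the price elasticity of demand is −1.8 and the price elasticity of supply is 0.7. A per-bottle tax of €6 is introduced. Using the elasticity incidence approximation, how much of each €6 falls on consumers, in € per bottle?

Consumers bear ≈ €1.68 per bottle.

Incidence ratio: consumers' share ≈ εs / (εs + |εd|) = 0.7 / (0.7 + 1.8) = 0.28.
So consumers bear ≈ 0.28 × €6 = €1.68; producers bear €4.32.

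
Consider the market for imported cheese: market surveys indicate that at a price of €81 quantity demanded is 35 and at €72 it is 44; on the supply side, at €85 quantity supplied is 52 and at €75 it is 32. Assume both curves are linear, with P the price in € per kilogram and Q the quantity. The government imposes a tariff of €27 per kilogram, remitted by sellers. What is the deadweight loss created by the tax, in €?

Demand slope: (44 − 35)/(72 − 81) = -1, so Qd = 116 − P.
Supply slope: (32 − 52)/(75 − 85) = 2, so Qs = 2P − 118.
Without the tax, 116 − P = 2P − 118 gives 3P = 234, so P* = €78 and Q* = 38.
With the tax collected from sellers, supply shifts: Qs = 2(P − 27) − 118.
Solving gives Q = 20 with buyers paying €96 and sellers receiving €69 (the €27 wedge).
Quantity falls by |ΔQ| = |38 − 20| = 18.
DWL = ½ · t · |ΔQ| = ½ · 27 · 18 = €243.

Deadweight loss = €243.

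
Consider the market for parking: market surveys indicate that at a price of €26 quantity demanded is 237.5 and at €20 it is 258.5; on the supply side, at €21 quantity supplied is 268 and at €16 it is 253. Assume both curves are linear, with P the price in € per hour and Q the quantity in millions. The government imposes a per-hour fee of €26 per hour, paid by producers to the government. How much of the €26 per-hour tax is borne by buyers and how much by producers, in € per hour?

Demand slope: (258.5 − 237.5)/(20 − 26) = -3.5, so Qd = 328.5 − 3.5P.
Supply slope: (253 − 268)/(16 − 21) = 3, so Qs = 3P + 205.
Without the tax, 328.5 − 3.5P = 3P + 205 gives 6.5P = 123.5, so P* = €19 and Q* = 262.
With the tax collected from producers, supply shifts: Qs = 3(P − 26) + 205.
Solving gives Q = 220 with buyers paying €31 and producers receiving €5 (the €26 wedge).
Burden on buyers: €12; on producers: €14. (They sum to €26.)
The less price-elastic side of the market bears the larger share of a per-unit tax.

Buyers bear €12 per hour; producers bear €14 per hour.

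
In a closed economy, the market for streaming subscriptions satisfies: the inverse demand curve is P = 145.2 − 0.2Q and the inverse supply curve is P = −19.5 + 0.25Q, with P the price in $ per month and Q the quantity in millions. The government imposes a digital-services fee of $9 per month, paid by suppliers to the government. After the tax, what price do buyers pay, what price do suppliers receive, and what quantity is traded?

Rewrite in direct form: Qd = 726 − 5P and Qs = 4P + 78.
Before the tax: set 726 − 5P = 4P + 78 → P* = $72, Q* = 366.
With the tax collected from suppliers, supply shifts: Qs = 4(P − 9) + 78.
New equilibrium: buyers pay $76, suppliers receive $67, Q = 346. (Wedge: Pb − Ps = 9.)

Buyers pay $76; suppliers receive $67; quantity = 346.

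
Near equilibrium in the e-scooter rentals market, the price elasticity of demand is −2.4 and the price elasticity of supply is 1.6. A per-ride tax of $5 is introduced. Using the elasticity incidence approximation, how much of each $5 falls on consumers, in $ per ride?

Consumers bear ≈ $2 per ride.

Incidence ratio: consumers' share ≈ εs / (εs + |εd|) = 1.6 / (1.6 + 2.4) = 0.4.
So consumers bear ≈ 0.4 × $5 = $2; sellers bear $3.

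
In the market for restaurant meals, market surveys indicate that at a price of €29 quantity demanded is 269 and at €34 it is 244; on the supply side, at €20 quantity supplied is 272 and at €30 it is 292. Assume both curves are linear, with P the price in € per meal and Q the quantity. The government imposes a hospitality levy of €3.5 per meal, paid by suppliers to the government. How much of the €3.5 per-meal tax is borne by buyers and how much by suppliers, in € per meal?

Buyers bear €1 per meal; suppliers bear €2.5 per meal.

Demand slope: (244 − 269)/(34 − 29) = -5, so Qd = 414 − 5P.
Supply slope: (292 − 272)/(30 − 20) = 2, so Qs = 2P + 232.
Without the tax, 414 − 5P = 2P + 232 gives 7P = 182, so P* = €26 and Q* = 284.
With the tax collected from suppliers, supply shifts: Qs = 2(P − 3.5) + 232.
Solving gives Q = 279 with buyers paying €27 and suppliers receiving €23.5 (the €3.5 wedge).
Burden on buyers: €1; on suppliers: €2.5. (They sum to €3.5.)
The less price-elastic side of the market bears the larger share of a per-unit tax.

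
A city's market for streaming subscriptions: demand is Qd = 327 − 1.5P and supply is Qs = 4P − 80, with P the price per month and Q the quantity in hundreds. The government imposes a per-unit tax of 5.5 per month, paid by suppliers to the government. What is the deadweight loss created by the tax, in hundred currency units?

Before the tax: set 327 − 1.5P = 4P − 80 → P* = 74, Q* = 216.
With the tax collected from suppliers, supply shifts: Qs = 4(P − 5.5) − 80.
Solving gives Q = 210 with buyers paying 78 and suppliers receiving 72.5 (the 5.5 wedge).
Quantity falls by |ΔQ| = |216 − 210| = 6.
DWL = ½ · t · |ΔQ| = ½ · 5.5 · 6 = 16.5.

Deadweight loss = 16.5 hundred.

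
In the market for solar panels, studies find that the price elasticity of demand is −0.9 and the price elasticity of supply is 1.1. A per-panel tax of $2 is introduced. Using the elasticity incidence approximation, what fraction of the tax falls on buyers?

Buyers' share ≈ 0.55.

Incidence ratio: buyers' share ≈ εs / (εs + |εd|) = 1.1 / (1.1 + 0.9) = 0.55.
Supply is the more elastic side, so buyers bear the larger share.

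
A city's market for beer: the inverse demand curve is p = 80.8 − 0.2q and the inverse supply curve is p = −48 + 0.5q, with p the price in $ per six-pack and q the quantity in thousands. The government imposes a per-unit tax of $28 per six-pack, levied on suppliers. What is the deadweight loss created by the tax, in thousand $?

Rewrite in direct form: qd = 404 − 5p and qs = 2p + 96.
Without the tax, 404 − 5p = 2p + 96 gives 7p = 308, so p* = $44 and q* = 184.
With the tax collected from suppliers, supply shifts: qs = 2(p − 28) + 96.
New equilibrium: consumers pay $52, suppliers receive $24, q = 144. (Wedge: pb − ps = 28.)
Quantity falls by |ΔQ| = |184 − 144| = 40.
DWL = ½ · t · |ΔQ| = ½ · 28 · 40 = $560.

Deadweight loss = $560 thousand.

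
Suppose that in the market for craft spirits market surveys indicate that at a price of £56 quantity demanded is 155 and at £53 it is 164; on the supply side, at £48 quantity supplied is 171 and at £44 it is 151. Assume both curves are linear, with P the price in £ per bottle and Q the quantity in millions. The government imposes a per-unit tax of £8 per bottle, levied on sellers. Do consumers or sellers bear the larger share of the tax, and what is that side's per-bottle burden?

Consumers bear the larger share: £5 per bottle.

Demand slope: (164 − 155)/(53 − 56) = -3, so Qd = 323 − 3P.
Supply slope: (151 − 171)/(44 − 48) = 5, so Qs = 5P − 69.
Before the tax: set 323 − 3P = 5P − 69 → P* = £49, Q* = 176.
With the tax collected from sellers, supply shifts: Qs = 5(P − 8) − 69.
New equilibrium: consumers pay £54, sellers receive £46, Q = 161. (Wedge: Pb − Ps = 8.)
Per-bottle burden: consumers £5, sellers £3.
Consumers take the larger share because demand is less price-elastic here (demand slope 3 vs supply slope 5).
The less price-elastic side of the market bears the larger share of a per-unit tax.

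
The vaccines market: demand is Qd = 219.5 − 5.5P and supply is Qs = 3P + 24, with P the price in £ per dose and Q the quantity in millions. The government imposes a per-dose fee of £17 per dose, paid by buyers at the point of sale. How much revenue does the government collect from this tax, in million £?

Tax revenue = £1020 million.

Without the tax, 219.5 − 5.5P = 3P + 24 gives 8.5P = 195.5, so P* = £23 and Q* = 93.
With the tax collected from buyers, demand (in seller-price terms) shifts: Qd = 219.5 − 5.5(P + 17).
Solving gives Q = 60 with buyers paying £29 and suppliers receiving £12 (the £17 wedge).
Revenue = t · Q = 17 · 60 = £1020.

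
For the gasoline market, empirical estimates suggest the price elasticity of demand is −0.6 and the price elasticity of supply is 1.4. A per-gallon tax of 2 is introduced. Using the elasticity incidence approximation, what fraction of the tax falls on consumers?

Incidence ratio: consumers' share ≈ εs / (εs + |εd|) = 1.4 / (1.4 + 0.6) = 0.7.
Supply is the more elastic side, so consumers bear the larger share.

Consumers' share ≈ 0.7.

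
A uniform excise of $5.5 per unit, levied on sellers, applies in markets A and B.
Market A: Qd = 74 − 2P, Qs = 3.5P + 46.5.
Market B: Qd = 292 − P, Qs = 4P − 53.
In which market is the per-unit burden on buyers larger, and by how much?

Market A: pre-tax P* = $5, Q* = 64; post-tax Q = 57; per-unit burden on buyers = $3.5.
Market B: pre-tax P* = $69, Q* = 223; post-tax Q = 218.6; per-unit burden on buyers = $4.4.
Difference: $3.5 vs $4.4 → market B is larger by $0.9.

Market B, by $0.9.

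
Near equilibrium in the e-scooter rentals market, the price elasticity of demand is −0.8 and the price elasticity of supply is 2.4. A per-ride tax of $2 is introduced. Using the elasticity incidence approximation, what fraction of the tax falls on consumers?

Consumers' share ≈ 0.75.

Incidence ratio: consumers' share ≈ εs / (εs + |εd|) = 2.4 / (2.4 + 0.8) = 0.75.
Supply is the more elastic side, so consumers bear the larger share.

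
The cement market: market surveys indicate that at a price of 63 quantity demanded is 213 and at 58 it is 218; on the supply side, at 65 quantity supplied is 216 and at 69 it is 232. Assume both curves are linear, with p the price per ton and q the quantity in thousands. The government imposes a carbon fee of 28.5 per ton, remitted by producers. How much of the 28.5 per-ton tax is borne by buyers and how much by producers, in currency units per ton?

Demand slope: (218 − 213)/(58 − 63) = -1, so qd = 276 − p.
Supply slope: (232 − 216)/(69 − 65) = 4, so qs = 4p − 44.
Before the tax: set 276 − p = 4p − 44 → p* = 64, q* = 212.
With the tax collected from producers, supply shifts: qs = 4(p − 28.5) − 44.
New equilibrium: buyers pay 86.8, producers receive 58.3, q = 189.2. (Wedge: pb − ps = 28.5.)
Burden on buyers: 22.8; on producers: 5.7. (They sum to 28.5.)

Buyers bear 22.8 per ton; producers bear 5.7 per ton.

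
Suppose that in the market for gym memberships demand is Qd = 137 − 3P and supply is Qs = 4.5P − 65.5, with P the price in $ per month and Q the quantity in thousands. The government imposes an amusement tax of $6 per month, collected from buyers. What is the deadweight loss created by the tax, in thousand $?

Deadweight loss = $32.4 thousand.

Before the tax: set 137 − 3P = 4.5P − 65.5 → P* = $27, Q* = 56.
With the tax collected from buyers, demand (in seller-price terms) shifts: Qd = 137 − 3(P + 6).
New equilibrium: buyers pay $30.6, sellers receive $24.6, Q = 45.2. (Wedge: Pb − Ps = 6.)
Quantity falls by |ΔQ| = |56 − 45.2| = 10.8.
DWL = ½ · t · |ΔQ| = ½ · 6 · 10.8 = $32.4.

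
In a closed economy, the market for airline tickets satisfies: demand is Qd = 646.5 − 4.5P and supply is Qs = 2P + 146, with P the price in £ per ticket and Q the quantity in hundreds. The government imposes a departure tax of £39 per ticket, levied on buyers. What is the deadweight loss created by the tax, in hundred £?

Deadweight loss = £1053 hundred.

Without the tax, 646.5 − 4.5P = 2P + 146 gives 6.5P = 500.5, so P* = £77 and Q* = 300.
With the tax collected from buyers, demand (in seller-price terms) shifts: Qd = 646.5 − 4.5(P + 39).
New equilibrium: buyers pay £89, suppliers receive £50, Q = 246. (Wedge: Pb − Ps = 39.)
Quantity falls by |ΔQ| = |300 − 246| = 54.
DWL = ½ · t · |ΔQ| = ½ · 39 · 54 = £1053.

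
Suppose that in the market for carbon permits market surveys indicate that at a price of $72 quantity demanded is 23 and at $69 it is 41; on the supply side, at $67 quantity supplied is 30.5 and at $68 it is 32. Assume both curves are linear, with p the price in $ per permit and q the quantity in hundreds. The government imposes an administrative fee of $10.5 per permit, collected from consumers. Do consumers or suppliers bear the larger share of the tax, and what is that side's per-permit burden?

Suppliers bear the larger share: $8.4 per permit.

Demand slope: (41 − 23)/(69 − 72) = -6, so qd = 455 − 6p.
Supply slope: (32 − 30.5)/(68 − 67) = 1.5, so qs = 1.5p − 70.
Without the tax, 455 − 6p = 1.5p − 70 gives 7.5p = 525, so p* = $70 and q* = 35.
With the tax collected from consumers, demand (in seller-price terms) shifts: qd = 455 − 6(p + 10.5).
New equilibrium: consumers pay $72.1, suppliers receive $61.6, q = 22.4. (Wedge: pb − ps = 10.5.)
Per-permit burden: consumers $2.1, suppliers $8.4.
Suppliers take the larger share because supply is less price-elastic here (demand slope 6 vs supply slope 1.5).
The less price-elastic side of the market bears the larger share of a per-unit tax.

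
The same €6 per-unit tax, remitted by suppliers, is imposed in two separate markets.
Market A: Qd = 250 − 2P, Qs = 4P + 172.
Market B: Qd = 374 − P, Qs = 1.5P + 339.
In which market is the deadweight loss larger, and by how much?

Market A, by €13.2.

Market A: pre-tax P* = €13, Q* = 224; post-tax Q = 216; deadweight loss = €24.
Market B: pre-tax P* = €14, Q* = 360; post-tax Q = 356.4; deadweight loss = €10.8.
Difference: €24 vs €10.8 → market A is larger by €13.2.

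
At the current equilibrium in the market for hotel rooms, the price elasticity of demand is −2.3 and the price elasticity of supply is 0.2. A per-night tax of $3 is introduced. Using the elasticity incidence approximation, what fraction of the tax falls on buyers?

Buyers' share ≈ 0.08.

Incidence ratio: buyers' share ≈ εs / (εs + |εd|) = 0.2 / (0.2 + 2.3) = 0.08.
Supply is the less elastic side, so buyers bear the smaller share.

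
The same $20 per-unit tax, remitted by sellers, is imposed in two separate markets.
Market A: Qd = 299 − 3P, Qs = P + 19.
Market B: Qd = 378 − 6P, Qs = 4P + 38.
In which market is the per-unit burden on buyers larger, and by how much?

Market A: pre-tax P* = $70, Q* = 89; post-tax Q = 74; per-unit burden on buyers = $5.
Market B: pre-tax P* = $34, Q* = 174; post-tax Q = 126; per-unit burden on buyers = $8.
Difference: $5 vs $8 → market B is larger by $3.

Market B, by $3.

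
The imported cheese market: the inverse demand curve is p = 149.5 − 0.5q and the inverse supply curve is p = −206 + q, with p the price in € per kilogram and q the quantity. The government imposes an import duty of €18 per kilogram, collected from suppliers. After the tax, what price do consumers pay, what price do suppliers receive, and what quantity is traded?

Consumers pay €37; suppliers receive €19; quantity = 225.

Inverting to q(p) form: qd = 299 − 2p; qs = p + 206.
Before the tax: set 299 − 2p = p + 206 → p* = €31, q* = 237.
With the tax collected from suppliers, supply shifts: qs = (p − 18) + 206.
Solving gives q = 225 with consumers paying €37 and suppliers receiving €19 (the €18 wedge).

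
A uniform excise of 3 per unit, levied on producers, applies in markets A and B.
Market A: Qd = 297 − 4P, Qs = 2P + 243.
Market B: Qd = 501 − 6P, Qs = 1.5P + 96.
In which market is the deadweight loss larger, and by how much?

Market A, by 0.6.

Market A: pre-tax P* = 9, Q* = 261; post-tax Q = 257; deadweight loss = 6.
Market B: pre-tax P* = 54, Q* = 177; post-tax Q = 173.4; deadweight loss = 5.4.
Difference: 6 vs 5.4 → market A is larger by 0.6.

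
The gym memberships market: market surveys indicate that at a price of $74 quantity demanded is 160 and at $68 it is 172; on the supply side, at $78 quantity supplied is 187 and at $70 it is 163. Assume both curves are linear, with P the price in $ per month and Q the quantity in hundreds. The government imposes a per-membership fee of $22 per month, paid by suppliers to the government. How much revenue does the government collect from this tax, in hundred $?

Demand slope: (172 − 160)/(68 − 74) = -2, so Qd = 308 − 2P.
Supply slope: (163 − 187)/(70 − 78) = 3, so Qs = 3P − 47.
Without the tax, 308 − 2P = 3P − 47 gives 5P = 355, so P* = $71 and Q* = 166.
With the tax collected from suppliers, supply shifts: Qs = 3(P − 22) − 47.
New equilibrium: buyers pay $84.2, suppliers receive $62.2, Q = 139.6. (Wedge: Pb − Ps = 22.)
Revenue = t · Q = 22 · 139.6 = $3071.2.

Tax revenue = $3071.2 hundred.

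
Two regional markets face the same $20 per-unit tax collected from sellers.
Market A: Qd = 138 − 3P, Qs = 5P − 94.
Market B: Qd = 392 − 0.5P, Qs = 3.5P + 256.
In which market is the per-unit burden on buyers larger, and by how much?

Market A: pre-tax P* = $29, Q* = 51; post-tax Q = 13.5; per-unit burden on buyers = $12.5.
Market B: pre-tax P* = $34, Q* = 375; post-tax Q = 366.25; per-unit burden on buyers = $17.5.
Difference: $12.5 vs $17.5 → market B is larger by $5.

Market B, by $5.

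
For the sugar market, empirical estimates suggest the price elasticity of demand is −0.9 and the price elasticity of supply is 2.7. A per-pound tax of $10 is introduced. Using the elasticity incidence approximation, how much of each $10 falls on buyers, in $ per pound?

Incidence ratio: buyers' share ≈ εs / (εs + |εd|) = 2.7 / (2.7 + 0.9) = 0.75.
So buyers bear ≈ 0.75 × $10 = $7.5; suppliers bear $2.5.

Buyers bear ≈ $7.5 per pound.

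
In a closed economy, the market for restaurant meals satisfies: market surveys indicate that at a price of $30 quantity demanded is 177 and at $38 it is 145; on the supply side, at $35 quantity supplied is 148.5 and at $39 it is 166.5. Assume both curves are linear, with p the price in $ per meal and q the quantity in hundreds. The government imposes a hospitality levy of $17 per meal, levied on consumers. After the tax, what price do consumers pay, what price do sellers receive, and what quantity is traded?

Demand slope: (145 − 177)/(38 − 30) = -4, so qd = 297 − 4p.
Supply slope: (166.5 − 148.5)/(39 − 35) = 4.5, so qs = 4.5p − 9.
Without the tax, 297 − 4p = 4.5p − 9 gives 8.5p = 306, so p* = $36 and q* = 153.
With the tax collected from consumers, demand (in seller-price terms) shifts: qd = 297 − 4(p + 17).
Solving gives q = 117 with consumers paying $45 and sellers receiving $28 (the $17 wedge).
The less price-elastic side of the market bears the larger share of a per-unit tax.

Consumers pay $45; sellers receive $28; quantity = 117.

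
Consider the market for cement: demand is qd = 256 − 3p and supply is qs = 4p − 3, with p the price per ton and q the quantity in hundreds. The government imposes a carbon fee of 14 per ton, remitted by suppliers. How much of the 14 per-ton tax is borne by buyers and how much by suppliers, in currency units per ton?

Before the tax: set 256 − 3p = 4p − 3 → p* = 37, q* = 145.
With the tax collected from suppliers, supply shifts: qs = 4(p − 14) − 3.
Solving gives q = 121 with buyers paying 45 and suppliers receiving 31 (the 14 wedge).
Burden on buyers: 8; on suppliers: 6. (They sum to 14.)

Buyers bear 8 per ton; suppliers bear 6 per ton.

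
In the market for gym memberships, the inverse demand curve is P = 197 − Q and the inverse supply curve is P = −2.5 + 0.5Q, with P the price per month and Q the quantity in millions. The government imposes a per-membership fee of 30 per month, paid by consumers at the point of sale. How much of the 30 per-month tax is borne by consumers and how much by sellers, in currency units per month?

Inverting to Q(P) form: Qd = 197 − P; Qs = 2P + 5.
Before the tax: set 197 − P = 2P + 5 → P* = 64, Q* = 133.
With the tax collected from consumers, demand (in seller-price terms) shifts: Qd = 197 − (P + 30).
Solving gives Q = 113 with consumers paying 84 and sellers receiving 54 (the 30 wedge).
Burden on consumers: 20; on sellers: 10. (They sum to 30.)

Consumers bear 20 per month; sellers bear 10 per month.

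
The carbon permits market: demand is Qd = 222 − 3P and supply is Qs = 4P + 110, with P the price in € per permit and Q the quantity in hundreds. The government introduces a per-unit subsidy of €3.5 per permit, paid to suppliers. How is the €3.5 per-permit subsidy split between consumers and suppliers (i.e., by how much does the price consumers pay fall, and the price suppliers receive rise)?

Consumers gain €2 per permit; suppliers gain €1.5 per permit.

Without the subsidy, 222 − 3P = 4P + 110 gives 7P = 112, so P* = €16 and Q* = 174.
With a per-unit subsidy paid to suppliers, each receives P + 3.5 per unit sold, so supply becomes Qs = 4(P + 3.5) + 110.
Solving gives Q = 180 with consumers paying €14 and suppliers receiving €17.5 (the €3.5 wedge).
Gain to consumers: €2; to suppliers: €1.5. (They sum to €3.5.)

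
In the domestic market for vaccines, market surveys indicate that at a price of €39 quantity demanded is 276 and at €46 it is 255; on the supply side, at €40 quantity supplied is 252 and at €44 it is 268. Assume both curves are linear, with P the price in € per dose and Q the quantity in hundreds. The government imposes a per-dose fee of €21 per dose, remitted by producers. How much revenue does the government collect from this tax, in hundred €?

Demand slope: (255 − 276)/(46 − 39) = -3, so Qd = 393 − 3P.
Supply slope: (268 − 252)/(44 − 40) = 4, so Qs = 4P + 92.
Before the tax: set 393 − 3P = 4P + 92 → P* = €43, Q* = 264.
With the tax collected from producers, supply shifts: Qs = 4(P − 21) + 92.
Solving gives Q = 228 with buyers paying €55 and producers receiving €34 (the €21 wedge).
Revenue = t · Q = 21 · 228 = €4788.

Tax revenue = €4788 hundred.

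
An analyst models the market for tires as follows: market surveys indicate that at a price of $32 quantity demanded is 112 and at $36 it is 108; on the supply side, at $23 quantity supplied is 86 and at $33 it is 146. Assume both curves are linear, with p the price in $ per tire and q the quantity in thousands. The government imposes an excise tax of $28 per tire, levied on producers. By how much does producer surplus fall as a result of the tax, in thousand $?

Demand slope: (108 − 112)/(36 − 32) = -1, so qd = 144 − p.
Supply slope: (146 − 86)/(33 − 23) = 6, so qs = 6p − 52.
Before the tax: set 144 − p = 6p − 52 → p* = $28, q* = 116.
With the tax collected from producers, supply shifts: qs = 6(p − 28) − 52.
New equilibrium: consumers pay $52, producers receive $24, q = 92. (Wedge: pb − ps = 28.)
ΔPS is the trapezoid between Q = 92 and Q = 116 of height $4: ½ · (116 + 92) · 4 = $416.

Producer surplus falls by $416 thousand.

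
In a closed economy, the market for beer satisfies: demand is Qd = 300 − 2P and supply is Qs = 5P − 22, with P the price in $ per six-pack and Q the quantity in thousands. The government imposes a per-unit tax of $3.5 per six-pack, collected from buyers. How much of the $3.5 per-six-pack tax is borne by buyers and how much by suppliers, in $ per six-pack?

Before the tax: set 300 − 2P = 5P − 22 → P* = $46, Q* = 208.
With the tax collected from buyers, demand (in seller-price terms) shifts: Qd = 300 − 2(P + 3.5).
New equilibrium: buyers pay $48.5, suppliers receive $45, Q = 203. (Wedge: Pb − Ps = 3.5.)
Burden on buyers: $2.5; on suppliers: $1. (They sum to $3.5.)

Buyers bear $2.5 per six-pack; suppliers bear $1 per six-pack.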